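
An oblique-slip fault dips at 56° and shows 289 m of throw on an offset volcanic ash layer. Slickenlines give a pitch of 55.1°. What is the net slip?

dip-slip = throw / sin(dip) = 289 / sin(56°) = 348.6 m
net slip = dip-slip / sin(rake) = 348.6 / sin(55.1°) = 425 m

425 m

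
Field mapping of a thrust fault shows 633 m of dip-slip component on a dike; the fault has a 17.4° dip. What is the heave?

heave = dip-slip × cos(dip) = 633 m × cos(17.4°) = 604 m

604 m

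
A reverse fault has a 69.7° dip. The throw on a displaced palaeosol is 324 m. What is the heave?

heave = throw / tan(dip) = 324 / tan(69.7°) = 120 m

120 m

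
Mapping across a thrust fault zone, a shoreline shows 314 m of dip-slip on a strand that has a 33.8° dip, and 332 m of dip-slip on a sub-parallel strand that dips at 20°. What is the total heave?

573 m

heave_A = 314 × cos(33.8°) = 260.9 m
heave_B = 332 × cos(20°) = 312 m
total = 260.9 + 312 = 573 m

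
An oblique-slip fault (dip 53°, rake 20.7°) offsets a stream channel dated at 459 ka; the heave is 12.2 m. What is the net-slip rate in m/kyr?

dip-slip = heave / cos(dip) = 12.2 / cos(53°) = 20.27 m
net slip = dip-slip / sin(rake) = 20.27 / sin(20.7°) = 57.35 m
rate = 57.35 m / 459 ka = 0.000125 m/yr = 0.125 m/kyr

0.125 m/kyr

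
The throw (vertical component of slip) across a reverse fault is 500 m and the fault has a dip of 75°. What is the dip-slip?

dip-slip = throw / sin(dip) = 500 / sin(75°) = 518 m

518 m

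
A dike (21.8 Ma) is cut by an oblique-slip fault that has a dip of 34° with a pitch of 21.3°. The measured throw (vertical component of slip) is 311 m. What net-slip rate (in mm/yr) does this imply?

dip-slip = throw / sin(dip) = 311 / sin(34°) = 556.2 m
net slip = dip-slip / sin(rake) = 556.2 / sin(21.3°) = 1531 m
rate = 1531 m / 21.8 Ma = 0.0000702 m/yr = 0.0702 mm/yr

0.0702 mm/yr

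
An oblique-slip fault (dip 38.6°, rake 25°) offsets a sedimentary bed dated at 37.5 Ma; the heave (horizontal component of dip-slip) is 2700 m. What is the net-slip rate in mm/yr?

dip-slip = heave / cos(dip) = 2700 / cos(38.6°) = 3455 m
net slip = dip-slip / sin(rake) = 3455 / sin(25°) = 8175 m
rate = 8175 m / 37.5 Ma = 0.000218 m/yr = 0.218 mm/yr

0.218 mm/yr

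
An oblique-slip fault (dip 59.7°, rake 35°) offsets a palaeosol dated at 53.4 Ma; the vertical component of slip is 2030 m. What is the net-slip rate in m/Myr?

76.8 m/Myr

dip-slip = throw / sin(dip) = 2030 / sin(59.7°) = 2351 m
net slip = dip-slip / sin(rake) = 2351 / sin(35°) = 4099 m
rate = 4099 m / 53.4 Ma = 0.0000768 m/yr = 76.8 m/Myr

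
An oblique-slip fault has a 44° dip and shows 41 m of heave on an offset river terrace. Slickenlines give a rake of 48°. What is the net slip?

dip-slip = heave / cos(dip) = 41 / cos(44°) = 57 m
net slip = dip-slip / sin(rake) = 57 / sin(48°) = 76.7 m

76.7 m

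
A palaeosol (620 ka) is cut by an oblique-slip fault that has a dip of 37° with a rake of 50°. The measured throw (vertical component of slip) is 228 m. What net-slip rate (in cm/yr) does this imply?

dip-slip = throw / sin(dip) = 228 / sin(37°) = 378.9 m
net slip = dip-slip / sin(rake) = 378.9 / sin(50°) = 494.6 m
rate = 494.6 m / 620 ka = 0.000798 m/yr = 0.0798 cm/yr

0.0798 cm/yr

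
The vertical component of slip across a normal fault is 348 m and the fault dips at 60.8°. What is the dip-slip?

dip-slip = throw / sin(dip) = 348 / sin(60.8°) = 399 m

399 m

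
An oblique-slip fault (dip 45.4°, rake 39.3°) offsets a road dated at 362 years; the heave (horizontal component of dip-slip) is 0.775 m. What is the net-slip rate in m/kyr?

4.81 m/kyr

dip-slip = heave / cos(dip) = 0.775 / cos(45.4°) = 1.104 m
net slip = dip-slip / sin(rake) = 1.104 / sin(39.3°) = 1.743 m
rate = 1.743 m / 362 years = 0.00481 m/yr = 4.81 m/kyr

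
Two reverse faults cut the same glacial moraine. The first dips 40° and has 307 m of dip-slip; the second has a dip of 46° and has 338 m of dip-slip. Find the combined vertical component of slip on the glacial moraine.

440 m

throw_A = 307 × sin(40°) = 197.3 m
throw_B = 338 × sin(46°) = 243.1 m
total = 197.3 + 243.1 = 440 m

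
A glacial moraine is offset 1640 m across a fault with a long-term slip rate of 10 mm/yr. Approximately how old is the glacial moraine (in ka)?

age = offset / rate = 1640 m / (10 mm/yr) = 164000 yr = 164 ka

164 ka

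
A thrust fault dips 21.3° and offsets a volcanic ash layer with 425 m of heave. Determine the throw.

throw = heave × tan(dip) = 425 × tan(21.3°) = 166 m

166 m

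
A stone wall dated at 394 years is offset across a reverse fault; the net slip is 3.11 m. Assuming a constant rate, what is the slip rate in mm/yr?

rate = 3.11 m / 394 years = 0.00789 m/yr = 7.89 mm/yr

7.89 mm/yr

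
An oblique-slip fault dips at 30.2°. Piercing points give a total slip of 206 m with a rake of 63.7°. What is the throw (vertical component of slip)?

92.9 m

dip-slip = net slip × sin(rake) = 206 m × sin(63.7°) = 184.7 m
throw = dip-slip × sin(dip) = 184.7 × sin(30.2°) = 92.9 m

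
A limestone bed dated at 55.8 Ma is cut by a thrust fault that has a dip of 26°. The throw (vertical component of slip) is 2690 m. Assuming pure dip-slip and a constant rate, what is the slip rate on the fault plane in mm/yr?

0.110 mm/yr

dip-slip = throw / sin(dip) = 2690 m / sin(26°) = 6136 m
rate = 6136 m / 55.8 Ma = 0.000110 m/yr = 0.110 mm/yr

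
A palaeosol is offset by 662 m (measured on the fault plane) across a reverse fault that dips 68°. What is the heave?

heave = dip-slip × cos(dip) = 662 m × cos(68°) = 248 m

248 m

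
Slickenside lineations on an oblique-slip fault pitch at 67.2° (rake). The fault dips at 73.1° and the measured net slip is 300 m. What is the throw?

dip-slip = net slip × sin(rake) = 300 m × sin(67.2°) = 276.6 m
throw = dip-slip × sin(dip) = 276.6 × sin(73.1°) = 265 m

265 m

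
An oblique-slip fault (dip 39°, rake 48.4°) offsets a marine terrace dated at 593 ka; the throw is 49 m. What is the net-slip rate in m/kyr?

0.176 m/kyr

dip-slip = throw / sin(dip) = 49 / sin(39°) = 77.86 m
net slip = dip-slip / sin(rake) = 77.86 / sin(48.4°) = 104.1 m
rate = 104.1 m / 593 ka = 0.000176 m/yr = 0.176 m/kyr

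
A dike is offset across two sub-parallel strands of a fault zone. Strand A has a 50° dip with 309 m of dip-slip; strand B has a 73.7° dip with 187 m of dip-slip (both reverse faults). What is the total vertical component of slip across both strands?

416 m

throw_A = 309 × sin(50°) = 236.7 m
throw_B = 187 × sin(73.7°) = 179.5 m
total = 236.7 + 179.5 = 416 m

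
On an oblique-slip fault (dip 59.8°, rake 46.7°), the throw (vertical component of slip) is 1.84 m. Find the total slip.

2.93 m

dip-slip = throw / sin(dip) = 1.84 / sin(59.8°) = 2.129 m
net slip = dip-slip / sin(rake) = 2.129 / sin(46.7°) = 2.93 m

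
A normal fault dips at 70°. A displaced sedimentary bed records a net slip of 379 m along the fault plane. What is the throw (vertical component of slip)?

356 m

throw = dip-slip × sin(dip) = 379 m × sin(70°) = 356 m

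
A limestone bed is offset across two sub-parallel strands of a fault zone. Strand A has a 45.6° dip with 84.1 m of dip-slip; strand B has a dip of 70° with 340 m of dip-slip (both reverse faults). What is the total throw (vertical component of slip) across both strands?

380 m

throw_A = 84.1 × sin(45.6°) = 60.09 m
throw_B = 340 × sin(70°) = 319.5 m
total = 60.09 + 319.5 = 380 m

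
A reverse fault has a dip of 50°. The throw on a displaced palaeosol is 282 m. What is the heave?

237 m

heave = throw / tan(dip) = 282 / tan(50°) = 237 m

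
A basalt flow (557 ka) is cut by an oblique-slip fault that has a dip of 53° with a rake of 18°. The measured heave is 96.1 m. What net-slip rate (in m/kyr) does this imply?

0.928 m/kyr

dip-slip = heave / cos(dip) = 96.1 / cos(53°) = 159.7 m
net slip = dip-slip / sin(rake) = 159.7 / sin(18°) = 516.7 m
rate = 516.7 m / 557 ka = 0.000928 m/yr = 0.928 m/kyr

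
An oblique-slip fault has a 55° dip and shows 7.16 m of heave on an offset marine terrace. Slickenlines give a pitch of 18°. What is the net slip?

dip-slip = heave / cos(dip) = 7.16 / cos(55°) = 12.48 m
net slip = dip-slip / sin(rake) = 12.48 / sin(18°) = 40.4 m

40.4 m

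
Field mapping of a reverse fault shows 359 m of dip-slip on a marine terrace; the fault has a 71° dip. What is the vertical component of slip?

throw = dip-slip × sin(dip) = 359 m × sin(71°) = 339 m

339 m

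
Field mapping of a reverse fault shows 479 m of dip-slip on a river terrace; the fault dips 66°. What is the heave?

195 m

heave = dip-slip × cos(dip) = 479 m × cos(66°) = 195 m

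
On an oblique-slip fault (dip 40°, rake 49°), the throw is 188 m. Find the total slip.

388 m

dip-slip = throw / sin(dip) = 188 / sin(40°) = 292.5 m
net slip = dip-slip / sin(rake) = 292.5 / sin(49°) = 388 m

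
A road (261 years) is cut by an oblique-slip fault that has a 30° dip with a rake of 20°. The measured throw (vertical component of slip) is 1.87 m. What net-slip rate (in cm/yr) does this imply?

4.19 cm/yr

dip-slip = throw / sin(dip) = 1.87 / sin(30°) = 3.740 m
net slip = dip-slip / sin(rake) = 3.740 / sin(20°) = 10.94 m
rate = 10.94 m / 261 years = 0.0419 m/yr = 4.19 cm/yr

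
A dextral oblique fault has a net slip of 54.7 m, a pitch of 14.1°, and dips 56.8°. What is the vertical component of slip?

dip-slip = net slip × sin(rake) = 54.7 m × sin(14.1°) = 13.33 m
throw = dip-slip × sin(dip) = 13.33 × sin(56.8°) = 11.2 m

11.2 m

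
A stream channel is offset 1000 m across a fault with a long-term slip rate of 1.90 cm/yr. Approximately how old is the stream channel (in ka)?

age = offset / rate = 1000 m / (1.90 cm/yr) = 52600 yr = 52.6 ka

52.6 ka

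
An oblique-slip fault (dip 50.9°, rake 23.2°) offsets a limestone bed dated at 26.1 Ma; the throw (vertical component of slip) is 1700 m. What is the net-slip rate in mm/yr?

dip-slip = throw / sin(dip) = 1700 / sin(50.9°) = 2191 m
net slip = dip-slip / sin(rake) = 2191 / sin(23.2°) = 5561 m
rate = 5561 m / 26.1 Ma = 0.000213 m/yr = 0.213 mm/yr

0.213 mm/yr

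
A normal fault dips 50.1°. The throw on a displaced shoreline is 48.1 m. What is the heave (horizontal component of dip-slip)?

40.2 m

heave = throw / tan(dip) = 48.1 / tan(50.1°) = 40.2 m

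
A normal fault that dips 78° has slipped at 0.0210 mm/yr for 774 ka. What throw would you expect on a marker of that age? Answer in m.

15.9 m

dip-slip = rate × time = 0.0210 mm/yr × 774 ka = 16.25 m
throw = dip-slip × sin(dip) = 16.25 × sin(78°) = 15.9 m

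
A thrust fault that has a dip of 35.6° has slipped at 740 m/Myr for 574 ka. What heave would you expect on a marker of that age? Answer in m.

dip-slip = rate × time = 740 m/Myr × 574 ka = 424.8 m
heave = dip-slip × cos(dip) = 424.8 × cos(35.6°) = 345 m

345 m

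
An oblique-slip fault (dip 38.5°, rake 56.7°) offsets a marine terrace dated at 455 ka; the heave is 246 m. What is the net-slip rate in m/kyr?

dip-slip = heave / cos(dip) = 246 / cos(38.5°) = 314.3 m
net slip = dip-slip / sin(rake) = 314.3 / sin(56.7°) = 376.1 m
rate = 376.1 m / 455 ka = 0.000827 m/yr = 0.827 m/kyr

0.827 m/kyr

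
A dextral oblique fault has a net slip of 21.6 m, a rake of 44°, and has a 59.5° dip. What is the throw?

12.9 m

dip-slip = net slip × sin(rake) = 21.6 m × sin(44°) = 15 m
throw = dip-slip × sin(dip) = 15 × sin(59.5°) = 12.9 m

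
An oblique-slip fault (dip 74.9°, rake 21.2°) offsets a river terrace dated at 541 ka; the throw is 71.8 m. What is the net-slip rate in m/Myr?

dip-slip = throw / sin(dip) = 71.8 / sin(74.9°) = 74.37 m
net slip = dip-slip / sin(rake) = 74.37 / sin(21.2°) = 205.6 m
rate = 205.6 m / 541 ka = 0.000380 m/yr = 380 m/Myr

380 m/Myr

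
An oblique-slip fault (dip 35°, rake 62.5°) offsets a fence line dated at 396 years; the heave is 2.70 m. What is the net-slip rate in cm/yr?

dip-slip = heave / cos(dip) = 2.70 / cos(35°) = 3.296 m
net slip = dip-slip / sin(rake) = 3.296 / sin(62.5°) = 3.716 m
rate = 3.716 m / 396 years = 0.00938 m/yr = 0.938 cm/yr

0.938 cm/yr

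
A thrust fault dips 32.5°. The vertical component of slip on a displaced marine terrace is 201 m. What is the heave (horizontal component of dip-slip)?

316 m

heave = throw / tan(dip) = 201 / tan(32.5°) = 316 m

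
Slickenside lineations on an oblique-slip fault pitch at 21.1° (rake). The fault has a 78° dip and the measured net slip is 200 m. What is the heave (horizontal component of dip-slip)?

dip-slip = net slip × sin(rake) = 200 m × sin(21.1°) = 72 m
heave = dip-slip × cos(dip) = 72 × cos(78°) = 15 m

15 m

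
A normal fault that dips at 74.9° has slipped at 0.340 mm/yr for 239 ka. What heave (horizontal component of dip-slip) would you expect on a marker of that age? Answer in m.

dip-slip = rate × time = 0.340 mm/yr × 239 ka = 81.26 m
heave = dip-slip × cos(dip) = 81.26 × cos(74.9°) = 21.2 m

21.2 m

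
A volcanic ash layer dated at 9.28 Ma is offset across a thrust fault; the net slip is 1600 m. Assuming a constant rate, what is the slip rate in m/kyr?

rate = 1600 m / 9.28 Ma = 0.000172 m/yr = 0.172 m/kyr

0.172 m/kyr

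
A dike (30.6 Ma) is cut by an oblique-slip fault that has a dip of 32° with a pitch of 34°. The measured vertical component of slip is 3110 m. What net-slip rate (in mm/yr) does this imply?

0.343 mm/yr

dip-slip = throw / sin(dip) = 3110 / sin(32°) = 5869 m
net slip = dip-slip / sin(rake) = 5869 / sin(34°) = 10500 m
rate = 10500 m / 30.6 Ma = 0.000343 m/yr = 0.343 mm/yr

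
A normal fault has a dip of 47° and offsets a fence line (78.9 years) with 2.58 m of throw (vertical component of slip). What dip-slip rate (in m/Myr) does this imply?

dip-slip = throw / sin(dip) = 2.58 m / sin(47°) = 3.528 m
rate = 3.528 m / 78.9 years = 0.0447 m/yr = 44700 m/Myr

44700 m/Myr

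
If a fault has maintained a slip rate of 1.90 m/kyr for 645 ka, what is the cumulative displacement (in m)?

slip = rate × time = 1.90 m/kyr × 645 ka = 1230 m

1230 m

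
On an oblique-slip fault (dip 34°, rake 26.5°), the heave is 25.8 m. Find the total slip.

dip-slip = heave / cos(dip) = 25.8 / cos(34°) = 31.12 m
net slip = dip-slip / sin(rake) = 31.12 / sin(26.5°) = 69.7 m

69.7 m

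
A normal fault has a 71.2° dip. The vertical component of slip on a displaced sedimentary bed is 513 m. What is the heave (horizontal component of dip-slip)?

175 m

heave = throw / tan(dip) = 513 / tan(71.2°) = 175 m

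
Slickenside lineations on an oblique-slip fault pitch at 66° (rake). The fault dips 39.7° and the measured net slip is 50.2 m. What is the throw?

29.3 m

dip-slip = net slip × sin(rake) = 50.2 m × sin(66°) = 45.86 m
throw = dip-slip × sin(dip) = 45.86 × sin(39.7°) = 29.3 m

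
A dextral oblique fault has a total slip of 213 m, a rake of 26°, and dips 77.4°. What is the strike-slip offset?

191 m

strike-slip = net slip × cos(rake) = 213 m × cos(26°) = 191 m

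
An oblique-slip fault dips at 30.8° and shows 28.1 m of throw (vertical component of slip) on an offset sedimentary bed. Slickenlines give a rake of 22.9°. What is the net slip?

dip-slip = throw / sin(dip) = 28.1 / sin(30.8°) = 54.88 m
net slip = dip-slip / sin(rake) = 54.88 / sin(22.9°) = 141 m

141 m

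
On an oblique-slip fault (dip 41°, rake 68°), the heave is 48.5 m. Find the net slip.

69.3 m

dip-slip = heave / cos(dip) = 48.5 / cos(41°) = 64.26 m
net slip = dip-slip / sin(rake) = 64.26 / sin(68°) = 69.3 m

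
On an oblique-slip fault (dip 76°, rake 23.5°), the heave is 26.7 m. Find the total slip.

277 m

dip-slip = heave / cos(dip) = 26.7 / cos(76°) = 110.4 m
net slip = dip-slip / sin(rake) = 110.4 / sin(23.5°) = 277 m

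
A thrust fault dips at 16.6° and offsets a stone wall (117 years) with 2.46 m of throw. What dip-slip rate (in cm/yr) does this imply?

dip-slip = throw / sin(dip) = 2.46 m / sin(16.6°) = 8.611 m
rate = 8.611 m / 117 years = 0.0736 m/yr = 7.36 cm/yr

7.36 cm/yr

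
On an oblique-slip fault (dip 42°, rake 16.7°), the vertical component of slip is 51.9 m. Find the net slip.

270 m

dip-slip = throw / sin(dip) = 51.9 / sin(42°) = 77.56 m
net slip = dip-slip / sin(rake) = 77.56 / sin(16.7°) = 270 m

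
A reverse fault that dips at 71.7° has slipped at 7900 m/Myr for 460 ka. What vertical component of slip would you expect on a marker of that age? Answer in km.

3.45 km

dip-slip = rate × time = 7900 m/Myr × 460 ka = 3634 m
throw = dip-slip × sin(dip) = 3634 × sin(71.7°) = 3450 m = 3.45 km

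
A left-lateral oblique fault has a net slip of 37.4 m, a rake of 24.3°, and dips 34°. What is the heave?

dip-slip = net slip × sin(rake) = 37.4 m × sin(24.3°) = 15.39 m
heave = dip-slip × cos(dip) = 15.39 × cos(34°) = 12.8 m

12.8 m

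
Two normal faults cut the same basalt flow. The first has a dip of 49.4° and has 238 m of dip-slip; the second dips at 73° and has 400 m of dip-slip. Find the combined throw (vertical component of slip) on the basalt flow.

563 m

throw_A = 238 × sin(49.4°) = 180.7 m
throw_B = 400 × sin(73°) = 382.5 m
total = 180.7 + 382.5 = 563 m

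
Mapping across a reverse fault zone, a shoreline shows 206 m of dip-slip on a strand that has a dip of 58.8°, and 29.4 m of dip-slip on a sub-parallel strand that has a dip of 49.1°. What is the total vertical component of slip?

throw_A = 206 × sin(58.8°) = 176.2 m
throw_B = 29.4 × sin(49.1°) = 22.22 m
total = 176.2 + 22.22 = 198 m

198 m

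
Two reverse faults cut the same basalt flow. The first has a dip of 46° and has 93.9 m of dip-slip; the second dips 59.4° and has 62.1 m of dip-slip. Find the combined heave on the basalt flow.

heave_A = 93.9 × cos(46°) = 65.23 m
heave_B = 62.1 × cos(59.4°) = 31.61 m
total = 65.23 + 31.61 = 96.8 m

96.8 m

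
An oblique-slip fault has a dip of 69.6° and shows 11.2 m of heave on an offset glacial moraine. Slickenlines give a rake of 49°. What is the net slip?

42.6 m

dip-slip = heave / cos(dip) = 11.2 / cos(69.6°) = 32.13 m
net slip = dip-slip / sin(rake) = 32.13 / sin(49°) = 42.6 m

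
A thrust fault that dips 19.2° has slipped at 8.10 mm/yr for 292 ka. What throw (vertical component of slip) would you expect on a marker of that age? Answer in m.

778 m

dip-slip = rate × time = 8.10 mm/yr × 292 ka = 2365 m
throw = dip-slip × sin(dip) = 2365 × sin(19.2°) = 778 m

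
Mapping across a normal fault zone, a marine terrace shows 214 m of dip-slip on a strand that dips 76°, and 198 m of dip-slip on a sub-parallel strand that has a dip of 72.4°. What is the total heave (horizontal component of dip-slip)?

heave_A = 214 × cos(76°) = 51.77 m
heave_B = 198 × cos(72.4°) = 59.87 m
total = 51.77 + 59.87 = 112 m

112 m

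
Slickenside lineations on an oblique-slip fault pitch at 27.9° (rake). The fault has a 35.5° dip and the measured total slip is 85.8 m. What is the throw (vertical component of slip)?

dip-slip = net slip × sin(rake) = 85.8 m × sin(27.9°) = 40.15 m
throw = dip-slip × sin(dip) = 40.15 × sin(35.5°) = 23.3 m

23.3 m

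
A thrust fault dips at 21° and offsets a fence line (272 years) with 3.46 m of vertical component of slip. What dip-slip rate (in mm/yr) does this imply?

35.5 mm/yr

dip-slip = throw / sin(dip) = 3.46 m / sin(21°) = 9.655 m
rate = 9.655 m / 272 years = 0.0355 m/yr = 35.5 mm/yr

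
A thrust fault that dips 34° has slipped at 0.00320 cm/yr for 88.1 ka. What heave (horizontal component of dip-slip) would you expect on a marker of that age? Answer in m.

2.34 m

dip-slip = rate × time = 0.00320 cm/yr × 88.1 ka = 2.819 m
heave = dip-slip × cos(dip) = 2.819 × cos(34°) = 2.34 m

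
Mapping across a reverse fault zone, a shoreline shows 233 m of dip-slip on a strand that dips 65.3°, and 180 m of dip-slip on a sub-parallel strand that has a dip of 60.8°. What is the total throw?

369 m

throw_A = 233 × sin(65.3°) = 211.7 m
throw_B = 180 × sin(60.8°) = 157.1 m
total = 211.7 + 157.1 = 369 m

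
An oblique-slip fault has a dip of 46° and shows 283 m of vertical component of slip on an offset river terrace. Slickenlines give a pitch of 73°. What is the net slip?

dip-slip = throw / sin(dip) = 283 / sin(46°) = 393.4 m
net slip = dip-slip / sin(rake) = 393.4 / sin(73°) = 411 m

411 m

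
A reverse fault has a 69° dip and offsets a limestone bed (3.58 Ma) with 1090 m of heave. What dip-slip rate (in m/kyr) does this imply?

dip-slip = heave / cos(dip) = 1090 m / cos(69°) = 3042 m
rate = 3042 m / 3.58 Ma = 0.000850 m/yr = 0.850 m/kyr

0.850 m/kyr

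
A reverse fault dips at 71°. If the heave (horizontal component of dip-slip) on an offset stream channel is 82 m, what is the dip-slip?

252 m

dip-slip = heave / cos(dip) = 82 / cos(71°) = 252 m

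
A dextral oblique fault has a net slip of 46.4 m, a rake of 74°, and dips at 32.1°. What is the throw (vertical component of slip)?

dip-slip = net slip × sin(rake) = 46.4 m × sin(74°) = 44.60 m
throw = dip-slip × sin(dip) = 44.60 × sin(32.1°) = 23.7 m

23.7 m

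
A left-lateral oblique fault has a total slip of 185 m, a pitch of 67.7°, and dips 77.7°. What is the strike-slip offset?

70.2 m

strike-slip = net slip × cos(rake) = 185 m × cos(67.7°) = 70.2 m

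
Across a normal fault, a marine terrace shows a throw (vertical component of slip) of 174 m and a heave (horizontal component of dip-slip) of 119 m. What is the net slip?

211 m

net slip = √(throw² + heave²) = √(174² + 119²) = 211 m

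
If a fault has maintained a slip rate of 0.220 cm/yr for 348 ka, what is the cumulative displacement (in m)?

slip = rate × time = 0.220 cm/yr × 348 ka = 766 m

766 m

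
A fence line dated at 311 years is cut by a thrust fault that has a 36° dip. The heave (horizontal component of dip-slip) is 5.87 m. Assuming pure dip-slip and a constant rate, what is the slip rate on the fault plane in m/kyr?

23.3 m/kyr

dip-slip = heave / cos(dip) = 5.87 m / cos(36°) = 7.256 m
rate = 7.256 m / 311 years = 0.0233 m/yr = 23.3 m/kyr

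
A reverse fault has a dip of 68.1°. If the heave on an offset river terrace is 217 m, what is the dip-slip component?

dip-slip = heave / cos(dip) = 217 / cos(68.1°) = 582 m

582 m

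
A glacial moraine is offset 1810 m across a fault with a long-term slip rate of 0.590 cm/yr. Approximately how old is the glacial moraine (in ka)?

age = offset / rate = 1810 m / (0.590 cm/yr) = 307000 yr = 307 ka

307 ka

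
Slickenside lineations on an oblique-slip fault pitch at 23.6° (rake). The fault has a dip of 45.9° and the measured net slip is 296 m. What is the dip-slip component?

119 m

dip-slip = net slip × sin(rake) = 296 m × sin(23.6°) = 119 m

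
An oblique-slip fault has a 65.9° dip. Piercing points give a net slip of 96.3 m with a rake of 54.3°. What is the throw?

71.4 m

dip-slip = net slip × sin(rake) = 96.3 m × sin(54.3°) = 78.20 m
throw = dip-slip × sin(dip) = 78.20 × sin(65.9°) = 71.4 m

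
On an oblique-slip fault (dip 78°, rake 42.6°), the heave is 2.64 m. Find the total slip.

18.8 m

dip-slip = heave / cos(dip) = 2.64 / cos(78°) = 12.70 m
net slip = dip-slip / sin(rake) = 12.70 / sin(42.6°) = 18.8 m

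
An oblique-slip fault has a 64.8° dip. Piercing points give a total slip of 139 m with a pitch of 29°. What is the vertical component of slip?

61 m

dip-slip = net slip × sin(rake) = 139 m × sin(29°) = 67.39 m
throw = dip-slip × sin(dip) = 67.39 × sin(64.8°) = 61 m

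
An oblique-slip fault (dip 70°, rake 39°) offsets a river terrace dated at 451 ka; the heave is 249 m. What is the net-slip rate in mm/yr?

dip-slip = heave / cos(dip) = 249 / cos(70°) = 728 m
net slip = dip-slip / sin(rake) = 728 / sin(39°) = 1157 m
rate = 1157 m / 451 ka = 0.00257 m/yr = 2.57 mm/yr

2.57 mm/yr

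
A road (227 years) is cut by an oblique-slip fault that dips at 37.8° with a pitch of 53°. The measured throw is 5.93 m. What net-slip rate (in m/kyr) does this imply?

dip-slip = throw / sin(dip) = 5.93 / sin(37.8°) = 9.675 m
net slip = dip-slip / sin(rake) = 9.675 / sin(53°) = 12.11 m
rate = 12.11 m / 227 years = 0.0534 m/yr = 53.4 m/kyr

53.4 m/kyr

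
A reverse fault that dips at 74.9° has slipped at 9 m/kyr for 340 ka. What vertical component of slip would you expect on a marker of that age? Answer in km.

dip-slip = rate × time = 9 m/kyr × 340 ka = 3060 m
throw = dip-slip × sin(dip) = 3060 × sin(74.9°) = 2950 m = 2.95 km

2.95 km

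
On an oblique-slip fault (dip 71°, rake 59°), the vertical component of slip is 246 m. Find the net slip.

dip-slip = throw / sin(dip) = 246 / sin(71°) = 260.2 m
net slip = dip-slip / sin(rake) = 260.2 / sin(59°) = 304 m

304 m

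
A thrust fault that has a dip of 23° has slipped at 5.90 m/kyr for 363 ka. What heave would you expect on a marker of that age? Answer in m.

dip-slip = rate × time = 5.90 m/kyr × 363 ka = 2142 m
heave = dip-slip × cos(dip) = 2142 × cos(23°) = 1970 m

1970 m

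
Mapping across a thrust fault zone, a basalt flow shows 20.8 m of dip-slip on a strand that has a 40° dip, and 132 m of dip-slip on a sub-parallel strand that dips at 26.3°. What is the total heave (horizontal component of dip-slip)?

134 m

heave_A = 20.8 × cos(40°) = 15.93 m
heave_B = 132 × cos(26.3°) = 118.3 m
total = 15.93 + 118.3 = 134 m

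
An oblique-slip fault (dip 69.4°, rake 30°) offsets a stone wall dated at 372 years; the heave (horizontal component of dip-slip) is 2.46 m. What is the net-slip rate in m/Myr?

dip-slip = heave / cos(dip) = 2.46 / cos(69.4°) = 6.992 m
net slip = dip-slip / sin(rake) = 6.992 / sin(30°) = 13.98 m
rate = 13.98 m / 372 years = 0.0376 m/yr = 37600 m/Myr

37600 m/Myr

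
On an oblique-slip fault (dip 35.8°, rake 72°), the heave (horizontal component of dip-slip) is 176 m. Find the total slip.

228 m

dip-slip = heave / cos(dip) = 176 / cos(35.8°) = 217 m
net slip = dip-slip / sin(rake) = 217 / sin(72°) = 228 m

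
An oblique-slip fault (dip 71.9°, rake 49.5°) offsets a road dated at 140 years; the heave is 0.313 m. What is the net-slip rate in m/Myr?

9460 m/Myr

dip-slip = heave / cos(dip) = 0.313 / cos(71.9°) = 1.007 m
net slip = dip-slip / sin(rake) = 1.007 / sin(49.5°) = 1.325 m
rate = 1.325 m / 140 years = 0.00946 m/yr = 9460 m/Myr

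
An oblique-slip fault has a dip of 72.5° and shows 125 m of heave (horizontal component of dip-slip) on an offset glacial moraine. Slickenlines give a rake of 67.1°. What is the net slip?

dip-slip = heave / cos(dip) = 125 / cos(72.5°) = 415.7 m
net slip = dip-slip / sin(rake) = 415.7 / sin(67.1°) = 451 m

451 m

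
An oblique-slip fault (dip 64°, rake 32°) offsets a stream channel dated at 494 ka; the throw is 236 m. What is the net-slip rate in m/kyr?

1 m/kyr

dip-slip = throw / sin(dip) = 236 / sin(64°) = 262.6 m
net slip = dip-slip / sin(rake) = 262.6 / sin(32°) = 495.5 m
rate = 495.5 m / 494 ka = 0.00100 m/yr = 1 m/kyr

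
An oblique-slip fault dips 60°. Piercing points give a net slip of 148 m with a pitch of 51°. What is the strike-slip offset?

93.1 m

strike-slip = net slip × cos(rake) = 148 m × cos(51°) = 93.1 m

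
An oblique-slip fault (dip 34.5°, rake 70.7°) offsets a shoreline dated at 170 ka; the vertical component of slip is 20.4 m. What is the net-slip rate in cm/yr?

dip-slip = throw / sin(dip) = 20.4 / sin(34.5°) = 36.02 m
net slip = dip-slip / sin(rake) = 36.02 / sin(70.7°) = 38.16 m
rate = 38.16 m / 170 ka = 0.000224 m/yr = 0.0224 cm/yr

0.0224 cm/yr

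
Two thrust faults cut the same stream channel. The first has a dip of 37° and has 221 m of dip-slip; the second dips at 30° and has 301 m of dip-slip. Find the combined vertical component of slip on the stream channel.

throw_A = 221 × sin(37°) = 133 m
throw_B = 301 × sin(30°) = 150.5 m
total = 133 + 150.5 = 284 m

284 m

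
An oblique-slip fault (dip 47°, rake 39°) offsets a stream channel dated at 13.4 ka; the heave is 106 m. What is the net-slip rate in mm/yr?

dip-slip = heave / cos(dip) = 106 / cos(47°) = 155.4 m
net slip = dip-slip / sin(rake) = 155.4 / sin(39°) = 247 m
rate = 247 m / 13.4 ka = 0.0184 m/yr = 18.4 mm/yr

18.4 mm/yr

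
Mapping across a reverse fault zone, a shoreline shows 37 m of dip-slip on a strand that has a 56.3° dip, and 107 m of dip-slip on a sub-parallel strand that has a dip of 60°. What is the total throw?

throw_A = 37 × sin(56.3°) = 30.78 m
throw_B = 107 × sin(60°) = 92.66 m
total = 30.78 + 92.66 = 123 m

123 m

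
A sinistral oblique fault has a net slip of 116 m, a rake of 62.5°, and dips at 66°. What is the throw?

94 m

dip-slip = net slip × sin(rake) = 116 m × sin(62.5°) = 102.9 m
throw = dip-slip × sin(dip) = 102.9 × sin(66°) = 94 m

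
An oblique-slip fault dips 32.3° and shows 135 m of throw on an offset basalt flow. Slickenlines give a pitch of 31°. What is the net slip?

dip-slip = throw / sin(dip) = 135 / sin(32.3°) = 252.6 m
net slip = dip-slip / sin(rake) = 252.6 / sin(31°) = 491 m

491 m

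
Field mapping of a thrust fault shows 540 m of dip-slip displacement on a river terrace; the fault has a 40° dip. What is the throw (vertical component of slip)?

347 m

throw = dip-slip × sin(dip) = 540 m × sin(40°) = 347 m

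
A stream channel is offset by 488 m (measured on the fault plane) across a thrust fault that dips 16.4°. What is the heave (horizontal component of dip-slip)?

468 m

heave = dip-slip × cos(dip) = 488 m × cos(16.4°) = 468 m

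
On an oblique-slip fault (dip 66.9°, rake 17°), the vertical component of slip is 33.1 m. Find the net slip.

dip-slip = throw / sin(dip) = 33.1 / sin(66.9°) = 35.99 m
net slip = dip-slip / sin(rake) = 35.99 / sin(17°) = 123 m

123 m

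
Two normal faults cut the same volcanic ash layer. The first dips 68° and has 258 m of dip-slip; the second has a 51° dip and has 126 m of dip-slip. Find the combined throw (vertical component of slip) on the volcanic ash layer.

throw_A = 258 × sin(68°) = 239.2 m
throw_B = 126 × sin(51°) = 97.92 m
total = 239.2 + 97.92 = 337 m

337 m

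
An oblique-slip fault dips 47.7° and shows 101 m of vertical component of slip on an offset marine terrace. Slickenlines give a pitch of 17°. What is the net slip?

dip-slip = throw / sin(dip) = 101 / sin(47.7°) = 136.6 m
net slip = dip-slip / sin(rake) = 136.6 / sin(17°) = 467 m

467 m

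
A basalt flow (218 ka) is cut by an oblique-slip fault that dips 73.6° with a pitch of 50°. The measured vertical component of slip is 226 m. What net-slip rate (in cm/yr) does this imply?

dip-slip = throw / sin(dip) = 226 / sin(73.6°) = 235.6 m
net slip = dip-slip / sin(rake) = 235.6 / sin(50°) = 307.5 m
rate = 307.5 m / 218 ka = 0.00141 m/yr = 0.141 cm/yr

0.141 cm/yr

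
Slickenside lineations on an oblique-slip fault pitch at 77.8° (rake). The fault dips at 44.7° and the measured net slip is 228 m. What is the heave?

dip-slip = net slip × sin(rake) = 228 m × sin(77.8°) = 222.9 m
heave = dip-slip × cos(dip) = 222.9 × cos(44.7°) = 158 m

158 m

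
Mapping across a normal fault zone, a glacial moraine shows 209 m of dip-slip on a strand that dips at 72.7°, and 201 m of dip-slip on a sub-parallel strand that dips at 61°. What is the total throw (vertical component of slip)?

throw_A = 209 × sin(72.7°) = 199.5 m
throw_B = 201 × sin(61°) = 175.8 m
total = 199.5 + 175.8 = 375 m

375 m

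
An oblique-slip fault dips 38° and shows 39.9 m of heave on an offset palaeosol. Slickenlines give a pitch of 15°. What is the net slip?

196 m

dip-slip = heave / cos(dip) = 39.9 / cos(38°) = 50.63 m
net slip = dip-slip / sin(rake) = 50.63 / sin(15°) = 196 m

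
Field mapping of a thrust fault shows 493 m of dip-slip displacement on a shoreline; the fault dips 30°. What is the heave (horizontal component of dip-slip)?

heave = dip-slip × cos(dip) = 493 m × cos(30°) = 427 m

427 m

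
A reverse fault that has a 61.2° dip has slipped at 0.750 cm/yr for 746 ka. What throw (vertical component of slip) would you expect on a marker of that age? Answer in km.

4.90 km

dip-slip = rate × time = 0.750 cm/yr × 746 ka = 5595 m
throw = dip-slip × sin(dip) = 5595 × sin(61.2°) = 4900 m = 4.90 km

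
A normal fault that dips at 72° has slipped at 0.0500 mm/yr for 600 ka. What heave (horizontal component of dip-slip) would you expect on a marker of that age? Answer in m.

9.27 m

dip-slip = rate × time = 0.0500 mm/yr × 600 ka = 30 m
heave = dip-slip × cos(dip) = 30 × cos(72°) = 9.27 m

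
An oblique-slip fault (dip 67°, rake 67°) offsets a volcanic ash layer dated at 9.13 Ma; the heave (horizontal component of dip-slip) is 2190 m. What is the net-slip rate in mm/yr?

dip-slip = heave / cos(dip) = 2190 / cos(67°) = 5605 m
net slip = dip-slip / sin(rake) = 5605 / sin(67°) = 6089 m
rate = 6089 m / 9.13 Ma = 0.000667 m/yr = 0.667 mm/yr

0.667 mm/yr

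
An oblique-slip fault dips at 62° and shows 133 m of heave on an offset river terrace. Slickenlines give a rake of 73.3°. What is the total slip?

296 m

dip-slip = heave / cos(dip) = 133 / cos(62°) = 283.3 m
net slip = dip-slip / sin(rake) = 283.3 / sin(73.3°) = 296 m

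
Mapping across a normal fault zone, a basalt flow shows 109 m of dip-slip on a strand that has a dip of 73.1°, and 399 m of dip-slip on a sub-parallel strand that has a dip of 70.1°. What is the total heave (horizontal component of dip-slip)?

167 m

heave_A = 109 × cos(73.1°) = 31.69 m
heave_B = 399 × cos(70.1°) = 135.8 m
total = 31.69 + 135.8 = 167 m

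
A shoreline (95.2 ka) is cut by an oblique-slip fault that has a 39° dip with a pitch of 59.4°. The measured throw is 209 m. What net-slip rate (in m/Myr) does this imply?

4050 m/Myr

dip-slip = throw / sin(dip) = 209 / sin(39°) = 332.1 m
net slip = dip-slip / sin(rake) = 332.1 / sin(59.4°) = 385.8 m
rate = 385.8 m / 95.2 ka = 0.00405 m/yr = 4050 m/Myr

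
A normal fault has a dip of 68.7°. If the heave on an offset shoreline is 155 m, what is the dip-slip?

427 m

dip-slip = heave / cos(dip) = 155 / cos(68.7°) = 427 m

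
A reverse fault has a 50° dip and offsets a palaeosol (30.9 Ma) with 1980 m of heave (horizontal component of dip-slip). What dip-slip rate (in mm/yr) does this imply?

dip-slip = heave / cos(dip) = 1980 m / cos(50°) = 3080 m
rate = 3080 m / 30.9 Ma = 0.0000997 m/yr = 0.0997 mm/yr

0.0997 mm/yr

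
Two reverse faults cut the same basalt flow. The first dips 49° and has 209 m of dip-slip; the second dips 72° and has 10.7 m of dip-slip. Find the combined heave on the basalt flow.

heave_A = 209 × cos(49°) = 137.1 m
heave_B = 10.7 × cos(72°) = 3.306 m
total = 137.1 + 3.306 = 140 m

140 m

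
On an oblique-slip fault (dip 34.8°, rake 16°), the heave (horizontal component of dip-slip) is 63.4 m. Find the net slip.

dip-slip = heave / cos(dip) = 63.4 / cos(34.8°) = 77.21 m
net slip = dip-slip / sin(rake) = 77.21 / sin(16°) = 280 m

280 m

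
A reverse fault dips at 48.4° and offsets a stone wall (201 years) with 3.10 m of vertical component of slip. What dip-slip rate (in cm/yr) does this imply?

dip-slip = throw / sin(dip) = 3.10 m / sin(48.4°) = 4.146 m
rate = 4.146 m / 201 years = 0.0206 m/yr = 2.06 cm/yr

2.06 cm/yr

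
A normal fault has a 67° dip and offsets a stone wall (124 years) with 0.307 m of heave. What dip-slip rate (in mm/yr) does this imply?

dip-slip = heave / cos(dip) = 0.307 m / cos(67°) = 0.7857 m
rate = 0.7857 m / 124 years = 0.00634 m/yr = 6.34 mm/yr

6.34 mm/yr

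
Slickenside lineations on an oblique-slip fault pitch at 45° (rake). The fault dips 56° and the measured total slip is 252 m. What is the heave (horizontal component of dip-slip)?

dip-slip = net slip × sin(rake) = 252 m × sin(45°) = 178.2 m
heave = dip-slip × cos(dip) = 178.2 × cos(56°) = 99.6 m

99.6 m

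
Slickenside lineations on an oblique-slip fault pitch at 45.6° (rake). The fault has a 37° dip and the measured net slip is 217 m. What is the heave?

dip-slip = net slip × sin(rake) = 217 m × sin(45.6°) = 155 m
heave = dip-slip × cos(dip) = 155 × cos(37°) = 124 m

124 m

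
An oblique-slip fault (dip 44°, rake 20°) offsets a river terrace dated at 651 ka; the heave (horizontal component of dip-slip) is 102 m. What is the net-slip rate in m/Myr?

637 m/Myr

dip-slip = heave / cos(dip) = 102 / cos(44°) = 141.8 m
net slip = dip-slip / sin(rake) = 141.8 / sin(20°) = 414.6 m
rate = 414.6 m / 651 ka = 0.000637 m/yr = 637 m/Myr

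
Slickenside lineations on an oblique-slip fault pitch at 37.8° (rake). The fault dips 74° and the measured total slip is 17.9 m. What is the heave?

dip-slip = net slip × sin(rake) = 17.9 m × sin(37.8°) = 10.97 m
heave = dip-slip × cos(dip) = 10.97 × cos(74°) = 3.02 m

3.02 m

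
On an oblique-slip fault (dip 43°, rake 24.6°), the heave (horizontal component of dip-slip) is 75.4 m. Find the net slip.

dip-slip = heave / cos(dip) = 75.4 / cos(43°) = 103.1 m
net slip = dip-slip / sin(rake) = 103.1 / sin(24.6°) = 248 m

248 m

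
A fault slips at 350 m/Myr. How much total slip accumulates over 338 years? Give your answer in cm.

11.8 cm

slip = rate × time = 350 m/Myr × 338 years = 0.118 m = 11.8 cm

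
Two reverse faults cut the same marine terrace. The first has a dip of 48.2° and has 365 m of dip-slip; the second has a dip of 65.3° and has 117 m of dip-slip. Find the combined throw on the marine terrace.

throw_A = 365 × sin(48.2°) = 272.1 m
throw_B = 117 × sin(65.3°) = 106.3 m
total = 272.1 + 106.3 = 378 m

378 m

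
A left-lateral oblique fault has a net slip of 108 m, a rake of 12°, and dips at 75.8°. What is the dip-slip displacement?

dip-slip = net slip × sin(rake) = 108 m × sin(12°) = 22.5 m

22.5 m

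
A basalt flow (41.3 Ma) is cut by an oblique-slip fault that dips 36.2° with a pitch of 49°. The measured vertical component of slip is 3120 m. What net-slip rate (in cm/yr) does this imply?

0.0169 cm/yr

dip-slip = throw / sin(dip) = 3120 / sin(36.2°) = 5283 m
net slip = dip-slip / sin(rake) = 5283 / sin(49°) = 7000 m
rate = 7000 m / 41.3 Ma = 0.000169 m/yr = 0.0169 cm/yr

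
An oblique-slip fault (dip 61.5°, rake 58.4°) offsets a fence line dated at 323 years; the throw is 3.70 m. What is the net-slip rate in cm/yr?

1.53 cm/yr

dip-slip = throw / sin(dip) = 3.70 / sin(61.5°) = 4.210 m
net slip = dip-slip / sin(rake) = 4.210 / sin(58.4°) = 4.943 m
rate = 4.943 m / 323 years = 0.0153 m/yr = 1.53 cm/yr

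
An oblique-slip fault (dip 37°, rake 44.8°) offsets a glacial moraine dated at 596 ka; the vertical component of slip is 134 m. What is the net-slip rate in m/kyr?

dip-slip = throw / sin(dip) = 134 / sin(37°) = 222.7 m
net slip = dip-slip / sin(rake) = 222.7 / sin(44.8°) = 316 m
rate = 316 m / 596 ka = 0.000530 m/yr = 0.530 m/kyr

0.530 m/kyr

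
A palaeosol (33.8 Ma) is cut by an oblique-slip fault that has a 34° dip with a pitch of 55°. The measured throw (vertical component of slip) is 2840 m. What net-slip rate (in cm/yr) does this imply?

0.0183 cm/yr

dip-slip = throw / sin(dip) = 2840 / sin(34°) = 5079 m
net slip = dip-slip / sin(rake) = 5079 / sin(55°) = 6200 m
rate = 6200 m / 33.8 Ma = 0.000183 m/yr = 0.0183 cm/yr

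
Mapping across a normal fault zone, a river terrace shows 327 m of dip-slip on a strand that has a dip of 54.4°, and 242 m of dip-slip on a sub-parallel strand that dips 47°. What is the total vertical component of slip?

443 m

throw_A = 327 × sin(54.4°) = 265.9 m
throw_B = 242 × sin(47°) = 177 m
total = 265.9 + 177 = 443 m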